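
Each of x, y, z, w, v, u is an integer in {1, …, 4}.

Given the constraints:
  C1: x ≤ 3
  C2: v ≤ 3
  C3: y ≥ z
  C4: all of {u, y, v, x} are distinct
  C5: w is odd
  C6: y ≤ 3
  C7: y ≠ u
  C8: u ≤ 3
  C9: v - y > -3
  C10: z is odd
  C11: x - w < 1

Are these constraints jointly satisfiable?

Unsatisfiable

Constraints 1, 2, 6, and 8 confine each of u, y, v, x to the 3 values {1, …, 3} (the domain already gives each ≥ 1).
Constraint 4 requires all 4 of them to be distinct, but only 3 values are available — impossible by the pigeonhole principle.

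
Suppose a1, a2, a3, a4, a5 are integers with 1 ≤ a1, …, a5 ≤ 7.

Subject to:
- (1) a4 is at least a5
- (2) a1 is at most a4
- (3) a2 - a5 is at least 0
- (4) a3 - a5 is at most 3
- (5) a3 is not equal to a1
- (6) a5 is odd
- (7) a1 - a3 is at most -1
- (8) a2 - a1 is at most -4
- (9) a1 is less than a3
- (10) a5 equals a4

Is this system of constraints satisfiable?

Unsatisfiable

Constraints 3, 4, 7, and 8 give a3 − a1 ≥ 1, a1 − a2 ≥ 4, a2 − a5 ≥ 0, a5 − a3 ≥ -3.
Adding all 4 inequalities: the left sides telescope to 0, and the right sides sum to 1 + 4 + 0 + (-3) = 2. So 0 ≥ 2, which is false.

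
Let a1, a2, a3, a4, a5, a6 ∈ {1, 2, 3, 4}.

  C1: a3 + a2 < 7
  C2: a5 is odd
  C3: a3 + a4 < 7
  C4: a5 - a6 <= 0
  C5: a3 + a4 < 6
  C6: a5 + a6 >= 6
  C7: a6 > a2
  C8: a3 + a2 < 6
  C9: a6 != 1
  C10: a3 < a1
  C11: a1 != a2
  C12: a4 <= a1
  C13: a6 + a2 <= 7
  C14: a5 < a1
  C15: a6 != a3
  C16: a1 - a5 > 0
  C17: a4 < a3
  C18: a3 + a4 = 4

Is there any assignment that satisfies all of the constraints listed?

Satisfiable

Take a1 = 4, a2 = 1, a3 = 3, a4 = 1, a5 = 3, a6 = 4. Then constraint 1: a3 + a2 = 4; constraint 3: a3 + a4 = 4, and every other listed constraint is also met.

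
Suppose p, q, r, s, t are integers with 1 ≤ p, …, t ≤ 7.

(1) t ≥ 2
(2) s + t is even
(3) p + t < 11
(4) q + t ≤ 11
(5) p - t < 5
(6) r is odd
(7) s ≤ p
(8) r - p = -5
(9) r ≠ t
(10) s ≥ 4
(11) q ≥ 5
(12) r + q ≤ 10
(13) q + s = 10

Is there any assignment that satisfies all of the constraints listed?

Take p = 6, q = 6, r = 1, s = 4, t = 2. Then constraint 3: p + t = 8; constraint 4: q + t = 8; constraint 5: p - t = 4, and every other listed constraint is also met.

Satisfiable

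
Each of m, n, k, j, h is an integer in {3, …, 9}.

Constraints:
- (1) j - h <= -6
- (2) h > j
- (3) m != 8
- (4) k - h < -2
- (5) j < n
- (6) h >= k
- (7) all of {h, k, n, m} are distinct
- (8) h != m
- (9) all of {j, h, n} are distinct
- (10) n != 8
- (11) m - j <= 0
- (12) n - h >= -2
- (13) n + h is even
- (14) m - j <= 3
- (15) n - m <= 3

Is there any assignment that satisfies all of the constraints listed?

Unsatisfiable

Constraints 1, 11, 12, and 15 give j − m ≥ 0, m − n ≥ -3, n − h ≥ -2, h − j ≥ 6.
Adding all 4 inequalities: the left sides telescope to 0, and the right sides sum to 0 + (-3) + (-2) + 6 = 1. So 0 ≥ 1, which is false.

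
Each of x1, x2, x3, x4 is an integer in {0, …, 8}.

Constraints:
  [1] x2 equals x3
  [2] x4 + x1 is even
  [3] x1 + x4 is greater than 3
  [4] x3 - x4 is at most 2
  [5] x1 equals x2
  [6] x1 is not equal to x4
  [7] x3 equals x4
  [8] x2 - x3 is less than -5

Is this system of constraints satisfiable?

Unsatisfiable

From constraints 1, 5, and 7, x1 = x2 = x3 = x4, so x1 = x4. But constraint 6 says x1 ≠ x4. Contradiction.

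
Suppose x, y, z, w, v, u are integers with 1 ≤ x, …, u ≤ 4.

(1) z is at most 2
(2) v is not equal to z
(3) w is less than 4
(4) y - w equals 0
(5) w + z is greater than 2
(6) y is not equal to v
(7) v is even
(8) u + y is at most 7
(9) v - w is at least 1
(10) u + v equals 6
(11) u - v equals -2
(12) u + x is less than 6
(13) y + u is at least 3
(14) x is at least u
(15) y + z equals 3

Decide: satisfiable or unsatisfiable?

One satisfying assignment is x = 3, y = 2, z = 1, w = 2, v = 4, u = 2.
For the less obvious constraints — constraint 4: y - w = 0; constraint 5: w + z = 3; constraint 8: u + y = 4 — and the others hold by inspection.

Satisfiable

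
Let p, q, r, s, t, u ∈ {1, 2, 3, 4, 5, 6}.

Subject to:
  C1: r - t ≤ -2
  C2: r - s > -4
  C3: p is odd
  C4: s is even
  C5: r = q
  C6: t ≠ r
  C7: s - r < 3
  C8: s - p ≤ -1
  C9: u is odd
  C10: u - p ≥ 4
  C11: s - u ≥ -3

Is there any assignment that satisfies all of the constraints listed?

Unsatisfiable

Constraints 8, 10, and 11 give u − p ≥ 4, p − s ≥ 1, s − u ≥ -3.
Adding all 3 inequalities: the left sides telescope to 0, and the right sides sum to 4 + 1 + (-3) = 2. So 0 ≥ 2, which is false.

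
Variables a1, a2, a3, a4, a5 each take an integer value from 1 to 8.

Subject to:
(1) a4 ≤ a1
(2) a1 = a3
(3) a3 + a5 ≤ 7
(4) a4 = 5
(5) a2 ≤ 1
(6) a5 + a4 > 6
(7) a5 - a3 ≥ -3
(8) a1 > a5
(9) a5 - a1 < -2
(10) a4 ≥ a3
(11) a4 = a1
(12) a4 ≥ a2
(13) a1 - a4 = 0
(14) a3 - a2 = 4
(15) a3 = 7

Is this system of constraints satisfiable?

Unsatisfiable

Constraint 4 fixes a4 = 5 and constraint 15 fixes a3 = 7. Constraints 2 and 11 give a4 = a1 = a3, so a4 = a3. But 5 ≠ 7 — contradiction.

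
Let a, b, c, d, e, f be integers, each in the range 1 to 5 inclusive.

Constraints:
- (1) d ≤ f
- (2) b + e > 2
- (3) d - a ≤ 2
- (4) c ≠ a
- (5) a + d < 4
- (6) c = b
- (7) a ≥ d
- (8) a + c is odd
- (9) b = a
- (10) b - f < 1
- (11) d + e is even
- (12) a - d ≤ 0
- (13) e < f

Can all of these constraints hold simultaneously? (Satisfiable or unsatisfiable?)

Unsatisfiable

From constraints 6 and 9, c = b = a, so c = a. But constraint 4 says c ≠ a. Contradiction.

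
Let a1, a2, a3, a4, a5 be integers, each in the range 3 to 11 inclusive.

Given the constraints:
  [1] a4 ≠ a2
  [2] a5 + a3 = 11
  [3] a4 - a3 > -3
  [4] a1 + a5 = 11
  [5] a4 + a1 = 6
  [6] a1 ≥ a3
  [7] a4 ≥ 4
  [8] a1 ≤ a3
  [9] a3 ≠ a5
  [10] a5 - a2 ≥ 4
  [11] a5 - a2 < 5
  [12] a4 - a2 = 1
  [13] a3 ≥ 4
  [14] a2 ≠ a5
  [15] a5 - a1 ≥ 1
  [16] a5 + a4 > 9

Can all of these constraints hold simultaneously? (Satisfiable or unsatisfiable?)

Unsatisfiable

From constraint 7: a4 ≥ 4. From constraints 6 and 13: a1 ≥ a3 ≥ 4. Hence a4 + a1 ≥ 8. But constraint 5 requires a4 + a1 = 6, and 6 < 8. Contradiction.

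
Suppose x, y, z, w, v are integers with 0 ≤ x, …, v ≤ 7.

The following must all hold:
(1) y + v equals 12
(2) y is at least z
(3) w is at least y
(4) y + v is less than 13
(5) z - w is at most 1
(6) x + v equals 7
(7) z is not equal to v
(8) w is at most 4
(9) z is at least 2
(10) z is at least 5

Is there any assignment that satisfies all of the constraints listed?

Unsatisfiable

From constraints 2 and 10: y ≥ z and z ≥ 5, so y ≥ 5. From constraints 3 and 8: y ≤ w and w ≤ 4, so y ≤ 4. But 4 < 5, so no value of y works.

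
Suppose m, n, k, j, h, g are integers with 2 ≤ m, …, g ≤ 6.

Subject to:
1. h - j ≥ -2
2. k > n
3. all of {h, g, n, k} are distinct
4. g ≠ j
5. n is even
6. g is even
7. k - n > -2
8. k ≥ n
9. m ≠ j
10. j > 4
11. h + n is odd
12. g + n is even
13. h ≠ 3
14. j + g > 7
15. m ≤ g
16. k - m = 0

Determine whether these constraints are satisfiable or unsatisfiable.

Setting (m, n, k, j, h, g) = (3, 2, 3, 5, 5, 4) satisfies everything: constraint 1: h - j = 0; constraint 7: k - n = 1; constraint 14: j + g = 9, and the others follow.

Satisfiable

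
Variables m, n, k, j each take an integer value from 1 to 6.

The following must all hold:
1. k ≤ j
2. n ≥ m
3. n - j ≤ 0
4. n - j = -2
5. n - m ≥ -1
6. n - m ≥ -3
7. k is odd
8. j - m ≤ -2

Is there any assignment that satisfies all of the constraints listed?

Unsatisfiable

Constraints 3, 5, and 8 give n − m ≥ -1, m − j ≥ 2, j − n ≥ 0.
Adding all 3 inequalities: the left sides telescope to 0, and the right sides sum to (-1) + 2 + 0 = 1. So 0 ≥ 1, which is false.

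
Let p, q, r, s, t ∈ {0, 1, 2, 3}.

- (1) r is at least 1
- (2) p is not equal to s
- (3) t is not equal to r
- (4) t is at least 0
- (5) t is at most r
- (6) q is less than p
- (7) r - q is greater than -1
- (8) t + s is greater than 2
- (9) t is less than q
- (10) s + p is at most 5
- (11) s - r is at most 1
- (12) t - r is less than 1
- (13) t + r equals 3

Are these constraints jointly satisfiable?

Take p = 3, q = 2, r = 2, s = 2, t = 1. Then constraint 7: r - q = 0; constraint 8: t + s = 3; constraint 10: s + p = 5, and every other listed constraint is also met.

Satisfiable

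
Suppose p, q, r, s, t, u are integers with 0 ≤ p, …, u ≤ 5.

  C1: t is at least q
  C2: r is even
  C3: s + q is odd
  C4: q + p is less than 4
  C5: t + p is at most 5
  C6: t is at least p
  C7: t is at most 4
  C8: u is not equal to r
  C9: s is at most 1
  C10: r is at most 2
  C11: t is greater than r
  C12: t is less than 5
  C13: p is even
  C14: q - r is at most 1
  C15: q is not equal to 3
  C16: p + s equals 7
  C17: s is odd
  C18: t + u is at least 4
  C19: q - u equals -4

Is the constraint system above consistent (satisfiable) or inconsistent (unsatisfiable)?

Unsatisfiable

From constraints 6 and 7: p ≤ t ≤ 4. From constraint 9: s ≤ 1. Hence p + s ≤ 5. But constraint 16 requires p + s = 7, and 7 > 5. Contradiction.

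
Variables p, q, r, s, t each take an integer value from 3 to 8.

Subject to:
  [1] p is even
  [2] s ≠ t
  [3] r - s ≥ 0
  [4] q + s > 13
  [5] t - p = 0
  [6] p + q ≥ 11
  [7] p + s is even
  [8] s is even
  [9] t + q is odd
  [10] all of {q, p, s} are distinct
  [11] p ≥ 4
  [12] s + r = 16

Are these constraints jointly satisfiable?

Take p = 6, q = 7, r = 8, s = 8, t = 6. Then constraint 3: r - s = 0; constraint 4: q + s = 15, and every other listed constraint is also met.

Satisfiable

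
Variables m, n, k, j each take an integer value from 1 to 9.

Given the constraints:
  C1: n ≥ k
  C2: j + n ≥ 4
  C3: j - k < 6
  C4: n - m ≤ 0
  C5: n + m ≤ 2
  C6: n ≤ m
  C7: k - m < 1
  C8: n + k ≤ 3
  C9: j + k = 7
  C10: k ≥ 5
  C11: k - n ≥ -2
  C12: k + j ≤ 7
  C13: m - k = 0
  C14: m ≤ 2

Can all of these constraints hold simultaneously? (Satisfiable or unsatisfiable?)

Unsatisfiable

From constraints 1 and 10: n ≥ k and k ≥ 5, so n ≥ 5. From constraints 6 and 14: n ≤ m and m ≤ 2, so n ≤ 2. But 2 < 5, so no value of n works.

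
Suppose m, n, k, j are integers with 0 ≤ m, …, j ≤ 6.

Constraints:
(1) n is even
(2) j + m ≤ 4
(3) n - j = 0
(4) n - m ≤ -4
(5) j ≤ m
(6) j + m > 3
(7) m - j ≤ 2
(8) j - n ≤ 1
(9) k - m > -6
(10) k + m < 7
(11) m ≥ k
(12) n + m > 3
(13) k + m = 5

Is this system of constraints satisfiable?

Constraints 4, 7, and 8 give j − m ≥ -2, m − n ≥ 4, n − j ≥ -1.
Adding all 3 inequalities: the left sides telescope to 0, and the right sides sum to (-2) + 4 + (-1) = 1. So 0 ≥ 1, which is false.

Unsatisfiable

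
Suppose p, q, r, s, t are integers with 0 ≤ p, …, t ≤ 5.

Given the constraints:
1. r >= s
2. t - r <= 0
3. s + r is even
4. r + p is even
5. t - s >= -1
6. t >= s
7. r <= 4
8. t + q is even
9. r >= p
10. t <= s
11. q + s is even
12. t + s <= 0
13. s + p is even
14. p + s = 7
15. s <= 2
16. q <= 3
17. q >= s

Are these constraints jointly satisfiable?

From constraints 7 and 9: p ≤ r ≤ 4. From constraint 15: s ≤ 2. Hence p + s ≤ 6. But constraint 14 requires p + s = 7, and 7 > 6. Contradiction.

Unsatisfiable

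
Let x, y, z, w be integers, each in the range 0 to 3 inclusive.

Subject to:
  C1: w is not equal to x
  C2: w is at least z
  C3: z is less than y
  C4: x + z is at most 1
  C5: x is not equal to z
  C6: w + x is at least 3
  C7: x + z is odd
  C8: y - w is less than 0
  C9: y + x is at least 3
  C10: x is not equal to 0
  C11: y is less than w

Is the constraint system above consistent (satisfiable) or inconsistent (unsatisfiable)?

Satisfiable

Setting (x, y, z, w) = (1, 2, 0, 3) satisfies everything: constraint 4: x + z = 1; constraint 6: w + x = 4, and the others follow.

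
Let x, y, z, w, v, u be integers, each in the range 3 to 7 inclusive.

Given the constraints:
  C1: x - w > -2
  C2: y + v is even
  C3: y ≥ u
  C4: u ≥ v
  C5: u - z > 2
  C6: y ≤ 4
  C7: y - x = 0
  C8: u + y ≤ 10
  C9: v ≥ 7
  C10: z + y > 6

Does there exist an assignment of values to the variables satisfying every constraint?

Unsatisfiable

From constraints 4 and 9: u ≥ v and v ≥ 7, so u ≥ 7. From constraints 3 and 6: u ≤ y and y ≤ 4, so u ≤ 4. But 4 < 7, so no value of u works.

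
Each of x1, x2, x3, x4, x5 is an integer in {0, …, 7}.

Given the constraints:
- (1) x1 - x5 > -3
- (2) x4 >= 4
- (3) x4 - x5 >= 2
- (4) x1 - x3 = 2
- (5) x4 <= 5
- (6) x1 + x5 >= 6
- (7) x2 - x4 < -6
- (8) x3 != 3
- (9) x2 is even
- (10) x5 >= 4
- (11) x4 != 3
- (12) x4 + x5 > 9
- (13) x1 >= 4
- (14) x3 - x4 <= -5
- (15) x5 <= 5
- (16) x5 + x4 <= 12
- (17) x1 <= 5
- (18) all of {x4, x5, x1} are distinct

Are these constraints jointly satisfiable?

Unsatisfiable

Constraints 2, 5, 10, 13, 15, and 17 confine each of x4, x5, x1 to the 2 values {4, 5}.
Constraint 18 requires all 3 of them to be distinct, but only 2 values are available — impossible by the pigeonhole principle.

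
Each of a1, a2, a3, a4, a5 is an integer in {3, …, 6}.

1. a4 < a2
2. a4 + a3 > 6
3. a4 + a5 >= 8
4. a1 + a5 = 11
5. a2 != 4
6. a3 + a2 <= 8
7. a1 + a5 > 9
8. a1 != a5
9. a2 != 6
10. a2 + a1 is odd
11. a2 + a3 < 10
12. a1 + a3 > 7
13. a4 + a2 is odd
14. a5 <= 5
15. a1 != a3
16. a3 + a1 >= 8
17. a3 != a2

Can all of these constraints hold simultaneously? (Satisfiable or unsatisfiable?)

Satisfiable

The assignment a1 = 6, a2 = 5, a3 = 3, a4 = 4, a5 = 5 works:
  constraint 2 holds since a4 + a3 = 7.
  constraint 3 holds since a4 + a5 = 9.
The rest check out directly.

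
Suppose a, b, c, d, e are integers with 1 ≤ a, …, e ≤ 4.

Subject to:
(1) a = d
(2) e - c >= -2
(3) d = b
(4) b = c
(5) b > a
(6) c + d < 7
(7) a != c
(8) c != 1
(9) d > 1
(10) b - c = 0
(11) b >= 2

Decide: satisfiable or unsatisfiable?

From constraints 1, 3, and 4, a = d = b = c, so a = c. But constraint 7 says a ≠ c. Contradiction.

Unsatisfiable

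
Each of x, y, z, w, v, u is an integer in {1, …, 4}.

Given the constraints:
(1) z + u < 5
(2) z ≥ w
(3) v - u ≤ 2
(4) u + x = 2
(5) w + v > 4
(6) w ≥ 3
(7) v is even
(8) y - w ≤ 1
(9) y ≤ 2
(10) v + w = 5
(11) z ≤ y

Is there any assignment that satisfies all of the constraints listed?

Unsatisfiable

From constraints 2 and 6: z ≥ w and w ≥ 3, so z ≥ 3. From constraints 9 and 11: z ≤ y and y ≤ 2, so z ≤ 2. But 2 < 3, so no value of z works.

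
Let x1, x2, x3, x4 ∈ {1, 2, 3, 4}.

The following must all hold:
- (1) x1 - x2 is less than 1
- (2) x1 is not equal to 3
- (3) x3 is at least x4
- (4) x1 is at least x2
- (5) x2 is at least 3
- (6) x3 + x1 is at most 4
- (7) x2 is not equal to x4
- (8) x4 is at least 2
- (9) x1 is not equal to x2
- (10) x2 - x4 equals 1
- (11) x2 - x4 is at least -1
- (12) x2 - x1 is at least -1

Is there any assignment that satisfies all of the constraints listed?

From constraints 3 and 8: x3 ≥ x4 ≥ 2. From constraints 4 and 5: x1 ≥ x2 ≥ 3. Hence x3 + x1 ≥ 5. But constraint 6 requires x3 + x1 ≤ 4, and 4 < 5. Contradiction.

Unsatisfiable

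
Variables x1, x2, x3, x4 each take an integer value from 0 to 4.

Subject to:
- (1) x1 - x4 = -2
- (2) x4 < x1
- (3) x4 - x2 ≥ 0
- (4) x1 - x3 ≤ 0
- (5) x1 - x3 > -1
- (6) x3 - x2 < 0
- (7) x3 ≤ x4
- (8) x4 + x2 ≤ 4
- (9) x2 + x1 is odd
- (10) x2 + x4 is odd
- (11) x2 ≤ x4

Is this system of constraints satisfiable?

Unsatisfiable

Constraints 2, 3, 4, and 6 give x1 ≤ x3, x3 < x2, x2 ≤ x4, x4 < x1. Chaining: x1 ≤ x3 < x2 ≤ x4 < x1, which forces x1 < x1 — impossible.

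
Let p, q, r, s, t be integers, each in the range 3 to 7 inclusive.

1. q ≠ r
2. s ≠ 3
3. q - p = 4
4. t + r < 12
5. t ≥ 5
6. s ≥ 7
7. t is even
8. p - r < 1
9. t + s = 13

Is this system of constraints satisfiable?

Take p = 3, q = 7, r = 4, s = 7, t = 6. Then constraint 3: q - p = 4; constraint 4: t + r = 10; constraint 8: p - r = -1, and every other listed constraint is also met.

Satisfiable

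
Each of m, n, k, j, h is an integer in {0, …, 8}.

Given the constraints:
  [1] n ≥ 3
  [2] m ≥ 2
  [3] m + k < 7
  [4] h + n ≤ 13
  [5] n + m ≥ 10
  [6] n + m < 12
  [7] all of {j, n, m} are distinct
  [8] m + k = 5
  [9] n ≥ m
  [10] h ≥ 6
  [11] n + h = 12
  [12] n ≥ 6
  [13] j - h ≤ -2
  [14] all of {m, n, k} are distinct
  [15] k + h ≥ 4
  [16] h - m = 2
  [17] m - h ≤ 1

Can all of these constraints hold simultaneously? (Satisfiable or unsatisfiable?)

Satisfiable

Take m = 4, n = 6, k = 1, j = 1, h = 6. Then constraint 3: m + k = 5; constraint 4: h + n = 12, and every other listed constraint is also met.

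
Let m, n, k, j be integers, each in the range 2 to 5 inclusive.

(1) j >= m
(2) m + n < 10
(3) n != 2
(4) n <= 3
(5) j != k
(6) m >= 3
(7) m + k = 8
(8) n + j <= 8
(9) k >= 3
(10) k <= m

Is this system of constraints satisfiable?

Satisfiable

One satisfying assignment is m = 4, n = 3, k = 4, j = 5.
For the less obvious constraints — constraint 2: m + n = 7; constraint 7: m + k = 8 — and the others hold by inspection.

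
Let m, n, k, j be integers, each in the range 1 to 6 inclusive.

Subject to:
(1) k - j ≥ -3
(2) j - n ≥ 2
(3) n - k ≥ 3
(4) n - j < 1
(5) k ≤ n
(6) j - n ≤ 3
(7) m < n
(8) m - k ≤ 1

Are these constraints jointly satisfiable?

Unsatisfiable

Constraints 1, 2, and 3 give n − k ≥ 3, k − j ≥ -3, j − n ≥ 2.
Adding all 3 inequalities: the left sides telescope to 0, and the right sides sum to 3 + (-3) + 2 = 2. So 0 ≥ 2, which is false.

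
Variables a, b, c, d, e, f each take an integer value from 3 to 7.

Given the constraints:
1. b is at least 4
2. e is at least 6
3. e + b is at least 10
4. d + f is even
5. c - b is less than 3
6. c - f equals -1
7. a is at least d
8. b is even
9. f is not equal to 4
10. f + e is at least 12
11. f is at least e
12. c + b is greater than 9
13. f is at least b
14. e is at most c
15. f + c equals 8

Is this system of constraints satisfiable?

Unsatisfiable

From constraints 1 and 13: f ≥ b ≥ 4. From constraints 2 and 14: c ≥ e ≥ 6. Hence f + c ≥ 10. But constraint 15 requires f + c = 8, and 8 < 10. Contradiction.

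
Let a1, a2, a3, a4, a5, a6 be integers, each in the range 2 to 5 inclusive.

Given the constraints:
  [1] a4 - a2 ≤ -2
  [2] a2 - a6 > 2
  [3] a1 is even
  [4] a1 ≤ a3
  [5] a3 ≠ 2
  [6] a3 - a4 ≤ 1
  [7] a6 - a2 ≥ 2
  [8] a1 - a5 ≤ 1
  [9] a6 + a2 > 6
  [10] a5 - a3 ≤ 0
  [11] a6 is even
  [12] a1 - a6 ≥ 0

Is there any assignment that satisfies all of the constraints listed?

Unsatisfiable

Constraints 1, 6, 7, 8, 10, and 12 give a4 − a3 ≥ -1, a3 − a5 ≥ 0, a5 − a1 ≥ -1, a1 − a6 ≥ 0, a6 − a2 ≥ 2, a2 − a4 ≥ 2.
Adding all 6 inequalities: the left sides telescope to 0, and the right sides sum to (-1) + 0 + (-1) + 0 + 2 + 2 = 2. So 0 ≥ 2, which is false.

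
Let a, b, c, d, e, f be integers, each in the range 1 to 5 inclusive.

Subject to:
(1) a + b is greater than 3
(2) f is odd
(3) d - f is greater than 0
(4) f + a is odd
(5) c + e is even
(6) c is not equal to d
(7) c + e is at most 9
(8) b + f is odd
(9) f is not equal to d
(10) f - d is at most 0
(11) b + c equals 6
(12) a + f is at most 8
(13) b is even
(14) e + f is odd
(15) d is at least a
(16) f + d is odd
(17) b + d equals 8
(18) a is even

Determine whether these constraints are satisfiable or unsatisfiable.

Setting (a, b, c, d, e, f) = (2, 4, 2, 4, 4, 3) satisfies everything: constraint 1: a + b = 6; constraint 3: d - f = 1; constraint 7: c + e = 6, and the others follow.

Satisfiable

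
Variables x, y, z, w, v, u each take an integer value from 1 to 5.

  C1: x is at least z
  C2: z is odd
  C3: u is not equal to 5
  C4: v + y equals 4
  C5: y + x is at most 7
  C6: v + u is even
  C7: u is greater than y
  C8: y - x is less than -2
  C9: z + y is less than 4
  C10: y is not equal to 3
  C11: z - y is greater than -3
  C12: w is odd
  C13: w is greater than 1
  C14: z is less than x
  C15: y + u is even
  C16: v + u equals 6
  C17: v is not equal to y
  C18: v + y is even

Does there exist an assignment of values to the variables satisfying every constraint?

Satisfiable

Try x = 5, y = 1, z = 1, w = 3, v = 3, u = 3.
Check constraint 4: v + y = 4; constraint 5: y + x = 6. The remaining constraints are straightforward to verify.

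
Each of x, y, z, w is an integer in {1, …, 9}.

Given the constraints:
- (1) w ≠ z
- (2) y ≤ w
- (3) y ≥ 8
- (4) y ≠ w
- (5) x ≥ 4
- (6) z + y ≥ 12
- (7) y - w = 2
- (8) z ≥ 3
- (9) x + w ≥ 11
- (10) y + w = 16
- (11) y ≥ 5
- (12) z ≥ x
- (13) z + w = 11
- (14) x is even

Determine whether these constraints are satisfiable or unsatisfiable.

Unsatisfiable

From constraints 5 and 12: z ≥ x ≥ 4. From constraints 2 and 3: w ≥ y ≥ 8. Hence z + w ≥ 12. But constraint 13 requires z + w = 11, and 11 < 12. Contradiction.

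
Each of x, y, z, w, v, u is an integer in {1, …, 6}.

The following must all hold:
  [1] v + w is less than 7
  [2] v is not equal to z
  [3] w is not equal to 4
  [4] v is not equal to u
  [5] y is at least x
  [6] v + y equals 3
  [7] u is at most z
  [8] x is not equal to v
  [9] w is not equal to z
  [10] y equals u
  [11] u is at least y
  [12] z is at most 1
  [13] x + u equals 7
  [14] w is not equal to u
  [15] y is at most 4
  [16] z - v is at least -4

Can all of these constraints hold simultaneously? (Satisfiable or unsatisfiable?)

From constraints 5 and 15: x ≤ y ≤ 4. From constraints 7 and 12: u ≤ z ≤ 1. Hence x + u ≤ 5. But constraint 13 requires x + u = 7, and 7 > 5. Contradiction.

Unsatisfiable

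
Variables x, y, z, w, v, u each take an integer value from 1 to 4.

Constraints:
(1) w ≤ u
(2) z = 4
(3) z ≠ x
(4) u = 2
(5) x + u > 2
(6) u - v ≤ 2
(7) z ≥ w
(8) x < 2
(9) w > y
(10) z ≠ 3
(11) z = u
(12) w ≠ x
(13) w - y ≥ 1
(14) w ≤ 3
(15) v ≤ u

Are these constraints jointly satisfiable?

Unsatisfiable

Constraint 2 fixes z = 4 and constraint 4 fixes u = 2, but constraint 11 requires z = u. Since 4 ≠ 2, contradiction.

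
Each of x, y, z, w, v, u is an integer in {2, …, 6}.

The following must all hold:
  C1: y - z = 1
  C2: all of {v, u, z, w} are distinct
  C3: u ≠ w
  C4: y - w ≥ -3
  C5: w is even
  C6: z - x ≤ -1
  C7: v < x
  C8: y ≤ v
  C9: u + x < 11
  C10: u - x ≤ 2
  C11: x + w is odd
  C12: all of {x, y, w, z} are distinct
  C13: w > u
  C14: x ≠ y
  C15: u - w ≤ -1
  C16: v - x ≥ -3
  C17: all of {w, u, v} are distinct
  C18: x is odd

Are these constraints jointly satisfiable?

Satisfiable

Setting (x, y, z, w, v, u) = (5, 4, 3, 6, 4, 5) satisfies everything: constraint 1: y - z = 1; constraint 4: y - w = -2, and the others follow.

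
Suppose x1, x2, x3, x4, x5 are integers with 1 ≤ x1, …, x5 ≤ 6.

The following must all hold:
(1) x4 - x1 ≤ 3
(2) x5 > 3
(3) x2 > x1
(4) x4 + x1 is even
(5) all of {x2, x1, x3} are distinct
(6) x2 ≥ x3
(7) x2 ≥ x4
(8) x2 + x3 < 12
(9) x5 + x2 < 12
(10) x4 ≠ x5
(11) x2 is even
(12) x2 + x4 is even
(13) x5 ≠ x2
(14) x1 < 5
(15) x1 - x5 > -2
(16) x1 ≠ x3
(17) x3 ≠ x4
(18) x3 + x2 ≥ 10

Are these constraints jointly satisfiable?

Try x1 = 4, x2 = 6, x3 = 5, x4 = 6, x5 = 4.
Check constraint 1: x4 - x1 = 2; constraint 8: x2 + x3 = 11. The remaining constraints are straightforward to verify.

Satisfiable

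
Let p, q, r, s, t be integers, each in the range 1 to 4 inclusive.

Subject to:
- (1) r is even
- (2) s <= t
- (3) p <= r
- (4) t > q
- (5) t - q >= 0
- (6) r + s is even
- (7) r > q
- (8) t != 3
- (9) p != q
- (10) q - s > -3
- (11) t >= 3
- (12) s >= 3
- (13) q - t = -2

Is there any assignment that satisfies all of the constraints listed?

Satisfiable

Try p = 1, q = 2, r = 4, s = 4, t = 4.
Check constraint 5: t - q = 2; constraint 10: q - s = -2. The remaining constraints are straightforward to verify.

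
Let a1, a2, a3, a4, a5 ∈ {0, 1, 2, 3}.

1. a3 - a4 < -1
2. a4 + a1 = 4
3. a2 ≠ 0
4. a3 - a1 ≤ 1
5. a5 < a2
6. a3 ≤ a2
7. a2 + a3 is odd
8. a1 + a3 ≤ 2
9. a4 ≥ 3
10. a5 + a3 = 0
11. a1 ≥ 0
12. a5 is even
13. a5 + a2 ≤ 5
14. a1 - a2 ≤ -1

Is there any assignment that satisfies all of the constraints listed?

Take a1 = 1, a2 = 3, a3 = 0, a4 = 3, a5 = 0. Then constraint 1: a3 - a4 = -3; constraint 2: a4 + a1 = 4, and every other listed constraint is also met.

Satisfiable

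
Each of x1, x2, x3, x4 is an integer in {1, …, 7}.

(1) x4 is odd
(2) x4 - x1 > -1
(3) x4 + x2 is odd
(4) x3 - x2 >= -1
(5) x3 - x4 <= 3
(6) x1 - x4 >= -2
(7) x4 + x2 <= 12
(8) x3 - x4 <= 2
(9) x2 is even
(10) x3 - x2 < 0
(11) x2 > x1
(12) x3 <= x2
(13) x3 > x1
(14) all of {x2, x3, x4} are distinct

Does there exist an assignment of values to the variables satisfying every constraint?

Try x1 = 3, x2 = 6, x3 = 5, x4 = 3.
Check constraint 2: x4 - x1 = 0; constraint 4: x3 - x2 = -1; constraint 5: x3 - x4 = 2. The remaining constraints are straightforward to verify.

Satisfiable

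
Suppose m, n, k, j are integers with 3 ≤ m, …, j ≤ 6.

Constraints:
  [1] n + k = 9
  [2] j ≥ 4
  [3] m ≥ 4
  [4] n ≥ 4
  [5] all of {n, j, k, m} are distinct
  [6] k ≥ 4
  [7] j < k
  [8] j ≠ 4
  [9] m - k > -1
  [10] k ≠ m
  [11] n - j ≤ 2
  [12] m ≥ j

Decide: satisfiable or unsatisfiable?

Constraints 2, 3, 4, and 6 confine each of n, j, k, m to the 3 values {4, …, 6} (the domain already gives each ≤ 6).
Constraint 5 requires all 4 of them to be distinct, but only 3 values are available — impossible by the pigeonhole principle.

Unsatisfiable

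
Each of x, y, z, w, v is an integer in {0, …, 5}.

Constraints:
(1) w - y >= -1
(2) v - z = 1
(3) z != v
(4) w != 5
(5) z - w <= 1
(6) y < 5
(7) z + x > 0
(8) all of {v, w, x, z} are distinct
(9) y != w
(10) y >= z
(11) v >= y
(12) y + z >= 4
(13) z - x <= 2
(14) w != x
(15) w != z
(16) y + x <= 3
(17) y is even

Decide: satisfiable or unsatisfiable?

Try x = 0, y = 2, z = 2, w = 4, v = 3.
Check constraint 1: w - y = 2; constraint 2: v - z = 1; constraint 5: z - w = -2. The remaining constraints are straightforward to verify.

Satisfiable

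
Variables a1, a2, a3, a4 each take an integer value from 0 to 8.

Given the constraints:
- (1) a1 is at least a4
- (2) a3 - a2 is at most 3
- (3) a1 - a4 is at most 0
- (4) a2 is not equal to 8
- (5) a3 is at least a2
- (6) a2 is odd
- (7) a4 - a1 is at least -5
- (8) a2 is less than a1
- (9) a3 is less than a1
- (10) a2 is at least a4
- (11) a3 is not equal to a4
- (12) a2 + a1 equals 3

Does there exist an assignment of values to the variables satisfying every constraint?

Unsatisfiable

Constraints 3, 5, 9, and 10 give a4 ≤ a2, a2 ≤ a3, a3 < a1, a1 ≤ a4. Chaining: a4 ≤ a2 ≤ a3 < a1 ≤ a4, which forces a4 < a4 — impossible.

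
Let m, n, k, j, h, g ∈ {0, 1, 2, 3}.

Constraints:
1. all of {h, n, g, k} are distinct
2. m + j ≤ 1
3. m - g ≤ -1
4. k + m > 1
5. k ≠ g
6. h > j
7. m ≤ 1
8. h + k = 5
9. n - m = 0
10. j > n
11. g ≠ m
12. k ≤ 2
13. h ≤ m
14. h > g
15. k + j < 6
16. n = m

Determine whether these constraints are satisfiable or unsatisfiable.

From constraints 7 and 13: h ≤ m ≤ 1. From constraint 12: k ≤ 2. Hence h + k ≤ 3. But constraint 8 requires h + k = 5, and 5 > 3. Contradiction.

Unsatisfiable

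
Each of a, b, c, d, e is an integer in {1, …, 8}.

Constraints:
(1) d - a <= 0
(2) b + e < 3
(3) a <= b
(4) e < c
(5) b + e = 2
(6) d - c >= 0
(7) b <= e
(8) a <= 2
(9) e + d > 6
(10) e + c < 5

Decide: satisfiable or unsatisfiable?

Constraints 1, 3, 4, 6, and 7 give a ≤ b, b ≤ e, e < c, c ≤ d, d ≤ a. Chaining: a ≤ b ≤ e < c ≤ d ≤ a, which forces a < a — impossible.

Unsatisfiable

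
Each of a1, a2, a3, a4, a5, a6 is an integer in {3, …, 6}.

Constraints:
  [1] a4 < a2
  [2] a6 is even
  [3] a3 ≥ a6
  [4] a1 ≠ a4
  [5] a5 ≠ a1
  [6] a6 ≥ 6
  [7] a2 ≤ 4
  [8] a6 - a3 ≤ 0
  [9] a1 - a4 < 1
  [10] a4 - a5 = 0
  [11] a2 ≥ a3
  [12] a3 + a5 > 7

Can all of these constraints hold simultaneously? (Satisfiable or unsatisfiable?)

Unsatisfiable

From constraints 3 and 6: a3 ≥ a6 and a6 ≥ 6, so a3 ≥ 6. From constraints 7 and 11: a3 ≤ a2 and a2 ≤ 4, so a3 ≤ 4. But 4 < 6, so no value of a3 works.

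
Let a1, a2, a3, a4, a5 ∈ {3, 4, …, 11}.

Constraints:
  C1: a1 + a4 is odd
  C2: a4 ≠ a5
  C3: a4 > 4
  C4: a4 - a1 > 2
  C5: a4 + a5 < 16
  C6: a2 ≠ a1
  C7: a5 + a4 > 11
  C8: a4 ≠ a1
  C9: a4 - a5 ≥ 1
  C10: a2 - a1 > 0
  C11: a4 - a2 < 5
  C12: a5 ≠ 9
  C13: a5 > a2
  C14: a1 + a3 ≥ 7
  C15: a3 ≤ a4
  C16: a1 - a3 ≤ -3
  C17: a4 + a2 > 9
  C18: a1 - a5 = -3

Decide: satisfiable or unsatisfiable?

Take a1 = 3, a2 = 4, a3 = 6, a4 = 8, a5 = 6. Then constraint 4: a4 - a1 = 5; constraint 5: a4 + a5 = 14, and every other listed constraint is also met.

Satisfiable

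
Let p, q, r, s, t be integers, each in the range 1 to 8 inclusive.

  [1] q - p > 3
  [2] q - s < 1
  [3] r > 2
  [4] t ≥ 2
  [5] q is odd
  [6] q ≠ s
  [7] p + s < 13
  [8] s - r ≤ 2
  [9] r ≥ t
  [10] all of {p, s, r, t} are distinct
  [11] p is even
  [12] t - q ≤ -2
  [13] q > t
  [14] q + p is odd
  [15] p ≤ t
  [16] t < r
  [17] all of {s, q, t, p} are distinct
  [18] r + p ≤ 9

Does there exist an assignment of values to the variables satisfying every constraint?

Satisfiable

Take p = 2, q = 7, r = 6, s = 8, t = 4. Then constraint 1: q - p = 5; constraint 2: q - s = -1; constraint 7: p + s = 10, and every other listed constraint is also met.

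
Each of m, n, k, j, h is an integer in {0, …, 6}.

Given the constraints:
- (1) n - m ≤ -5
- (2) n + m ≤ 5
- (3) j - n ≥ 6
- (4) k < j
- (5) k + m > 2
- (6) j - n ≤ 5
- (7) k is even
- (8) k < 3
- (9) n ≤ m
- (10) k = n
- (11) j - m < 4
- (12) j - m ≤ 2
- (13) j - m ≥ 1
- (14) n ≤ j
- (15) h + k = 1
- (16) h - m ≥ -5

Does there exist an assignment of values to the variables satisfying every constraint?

Unsatisfiable

Constraints 1, 6, and 13 give n − j ≥ -5, j − m ≥ 1, m − n ≥ 5.
Adding all 3 inequalities: the left sides telescope to 0, and the right sides sum to (-5) + 1 + 5 = 1. So 0 ≥ 1, which is false.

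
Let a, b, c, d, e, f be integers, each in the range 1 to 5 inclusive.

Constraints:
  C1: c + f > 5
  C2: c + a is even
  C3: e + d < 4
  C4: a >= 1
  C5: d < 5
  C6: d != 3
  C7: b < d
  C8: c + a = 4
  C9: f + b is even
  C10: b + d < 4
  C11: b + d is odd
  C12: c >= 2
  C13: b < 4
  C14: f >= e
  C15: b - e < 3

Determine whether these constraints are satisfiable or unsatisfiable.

Try a = 1, b = 1, c = 3, d = 2, e = 1, f = 3.
Check constraint 1: c + f = 6; constraint 3: e + d = 3. The remaining constraints are straightforward to verify.

Satisfiable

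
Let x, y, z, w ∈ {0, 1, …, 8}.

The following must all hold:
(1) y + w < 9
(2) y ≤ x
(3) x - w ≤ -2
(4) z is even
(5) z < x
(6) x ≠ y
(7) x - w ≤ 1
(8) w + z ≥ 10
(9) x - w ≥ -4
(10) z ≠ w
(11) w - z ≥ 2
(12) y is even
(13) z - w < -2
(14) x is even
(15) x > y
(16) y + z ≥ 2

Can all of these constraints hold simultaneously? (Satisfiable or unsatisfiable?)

Satisfiable

Try x = 6, y = 0, z = 4, w = 8.
Check constraint 1: y + w = 8; constraint 3: x - w = -2; constraint 7: x - w = -2. The remaining constraints are straightforward to verify.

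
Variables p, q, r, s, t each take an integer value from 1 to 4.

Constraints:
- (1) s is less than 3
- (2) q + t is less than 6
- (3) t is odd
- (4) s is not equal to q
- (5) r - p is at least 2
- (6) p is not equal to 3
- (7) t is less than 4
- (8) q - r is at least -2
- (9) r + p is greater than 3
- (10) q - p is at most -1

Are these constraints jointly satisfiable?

Unsatisfiable

Constraints 5, 8, and 10 give p − q ≥ 1, q − r ≥ -2, r − p ≥ 2.
Adding all 3 inequalities: the left sides telescope to 0, and the right sides sum to 1 + (-2) + 2 = 1. So 0 ≥ 1, which is false.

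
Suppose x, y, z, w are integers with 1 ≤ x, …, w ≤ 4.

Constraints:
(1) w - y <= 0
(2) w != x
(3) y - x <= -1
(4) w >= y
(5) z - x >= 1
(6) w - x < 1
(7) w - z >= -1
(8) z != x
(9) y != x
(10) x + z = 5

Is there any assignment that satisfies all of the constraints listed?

Unsatisfiable

Constraints 1, 3, 5, and 7 give z − x ≥ 1, x − y ≥ 1, y − w ≥ 0, w − z ≥ -1.
Adding all 4 inequalities: the left sides telescope to 0, and the right sides sum to 1 + 1 + 0 + (-1) = 1. So 0 ≥ 1, which is false.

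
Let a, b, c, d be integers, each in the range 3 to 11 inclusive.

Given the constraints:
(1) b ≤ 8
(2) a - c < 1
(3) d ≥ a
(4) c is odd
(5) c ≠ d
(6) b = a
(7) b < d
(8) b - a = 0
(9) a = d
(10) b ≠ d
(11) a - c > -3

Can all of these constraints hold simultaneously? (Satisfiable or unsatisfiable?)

Unsatisfiable

From constraints 6 and 9, b = a = d, so b = d. But constraint 10 says b ≠ d. Contradiction.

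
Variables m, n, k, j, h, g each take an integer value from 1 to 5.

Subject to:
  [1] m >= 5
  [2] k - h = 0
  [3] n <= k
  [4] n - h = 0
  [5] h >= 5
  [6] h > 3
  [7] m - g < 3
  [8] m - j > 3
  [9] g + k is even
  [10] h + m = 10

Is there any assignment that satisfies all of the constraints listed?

Satisfiable

The assignment m = 5, n = 5, k = 5, j = 1, h = 5, g = 3 works:
  constraint 2 holds since k - h = 0.
  constraint 4 holds since n - h = 0.
  constraint 7 holds since m - g = 2.
The rest check out directly.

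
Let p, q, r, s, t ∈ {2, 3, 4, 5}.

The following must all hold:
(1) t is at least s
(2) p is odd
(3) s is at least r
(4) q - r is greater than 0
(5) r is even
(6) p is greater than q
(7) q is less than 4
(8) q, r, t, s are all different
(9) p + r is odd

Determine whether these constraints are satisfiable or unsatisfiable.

Satisfiable

Take p = 5, q = 3, r = 2, s = 4, t = 5. Then constraint 4: q - r = 1; constraint 8: values 3, 2, 5, 4 are distinct, and every other listed constraint is also met.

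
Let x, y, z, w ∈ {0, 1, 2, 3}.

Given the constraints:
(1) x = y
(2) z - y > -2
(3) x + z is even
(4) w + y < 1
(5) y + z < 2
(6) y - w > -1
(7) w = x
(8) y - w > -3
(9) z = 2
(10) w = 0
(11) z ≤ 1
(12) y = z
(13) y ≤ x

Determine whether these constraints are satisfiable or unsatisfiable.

Constraint 10 fixes w = 0 and constraint 9 fixes z = 2. Constraints 1, 7, and 12 give w = x = y = z, so w = z. But 0 ≠ 2 — contradiction.

Unsatisfiable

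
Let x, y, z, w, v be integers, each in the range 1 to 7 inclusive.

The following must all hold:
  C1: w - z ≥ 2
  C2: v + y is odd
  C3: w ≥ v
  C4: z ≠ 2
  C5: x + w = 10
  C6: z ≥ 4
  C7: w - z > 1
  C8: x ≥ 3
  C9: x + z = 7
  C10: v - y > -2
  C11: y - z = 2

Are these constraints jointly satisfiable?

The assignment x = 3, y = 6, z = 4, w = 7, v = 7 works:
  constraint 1 holds since w - z = 3.
  constraint 5 holds since x + w = 10.
  constraint 7 holds since w - z = 3.
The rest check out directly.

Satisfiable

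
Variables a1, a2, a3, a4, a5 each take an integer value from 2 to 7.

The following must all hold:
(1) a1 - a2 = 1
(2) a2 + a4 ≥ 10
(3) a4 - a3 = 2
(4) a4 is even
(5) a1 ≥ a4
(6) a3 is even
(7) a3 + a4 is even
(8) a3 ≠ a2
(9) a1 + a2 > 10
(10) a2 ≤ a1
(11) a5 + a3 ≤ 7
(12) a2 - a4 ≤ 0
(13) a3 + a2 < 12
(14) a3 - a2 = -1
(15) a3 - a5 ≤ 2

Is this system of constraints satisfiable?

Satisfiable

Try a1 = 6, a2 = 5, a3 = 4, a4 = 6, a5 = 3.
Check constraint 1: a1 - a2 = 1; constraint 2: a2 + a4 = 11; constraint 3: a4 - a3 = 2. The remaining constraints are straightforward to verify.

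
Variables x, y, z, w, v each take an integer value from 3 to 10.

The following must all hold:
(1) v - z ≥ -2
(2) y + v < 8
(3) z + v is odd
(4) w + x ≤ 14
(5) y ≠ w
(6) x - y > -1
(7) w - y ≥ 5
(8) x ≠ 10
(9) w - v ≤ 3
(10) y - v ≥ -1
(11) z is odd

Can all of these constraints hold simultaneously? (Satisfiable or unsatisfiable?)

Unsatisfiable

Constraints 7, 9, and 10 give y − v ≥ -1, v − w ≥ -3, w − y ≥ 5.
Adding all 3 inequalities: the left sides telescope to 0, and the right sides sum to (-1) + (-3) + 5 = 1. So 0 ≥ 1, which is false.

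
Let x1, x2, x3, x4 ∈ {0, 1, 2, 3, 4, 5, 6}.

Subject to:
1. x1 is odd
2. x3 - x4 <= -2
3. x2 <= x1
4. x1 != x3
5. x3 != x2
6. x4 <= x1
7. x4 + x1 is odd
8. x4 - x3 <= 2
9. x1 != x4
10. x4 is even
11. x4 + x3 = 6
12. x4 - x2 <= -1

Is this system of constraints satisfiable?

Setting (x1, x2, x3, x4) = (5, 5, 2, 4) satisfies everything: constraint 2: x3 - x4 = -2; constraint 8: x4 - x3 = 2; constraint 11: x4 + x3 = 6, and the others follow.

Satisfiable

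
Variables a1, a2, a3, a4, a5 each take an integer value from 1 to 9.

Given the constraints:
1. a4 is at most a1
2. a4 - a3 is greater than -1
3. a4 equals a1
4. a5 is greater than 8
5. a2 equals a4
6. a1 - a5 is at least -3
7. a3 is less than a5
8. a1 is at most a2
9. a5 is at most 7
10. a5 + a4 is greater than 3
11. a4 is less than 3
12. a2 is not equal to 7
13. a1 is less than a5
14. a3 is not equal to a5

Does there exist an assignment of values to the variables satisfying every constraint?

From constraint 4: a5 ≥ 9. From constraint 9: a5 ≤ 7. But 7 < 9, so no value of a5 works.

Unsatisfiable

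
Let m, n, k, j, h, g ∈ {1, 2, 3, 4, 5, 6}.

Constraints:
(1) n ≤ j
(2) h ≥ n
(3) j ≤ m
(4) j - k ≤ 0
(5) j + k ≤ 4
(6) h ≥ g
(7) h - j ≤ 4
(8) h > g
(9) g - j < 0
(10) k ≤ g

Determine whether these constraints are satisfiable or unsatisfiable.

Constraints 4, 9, and 10 give j ≤ k, k ≤ g, g < j. Chaining: j ≤ k ≤ g < j, which forces j < j — impossible.

Unsatisfiable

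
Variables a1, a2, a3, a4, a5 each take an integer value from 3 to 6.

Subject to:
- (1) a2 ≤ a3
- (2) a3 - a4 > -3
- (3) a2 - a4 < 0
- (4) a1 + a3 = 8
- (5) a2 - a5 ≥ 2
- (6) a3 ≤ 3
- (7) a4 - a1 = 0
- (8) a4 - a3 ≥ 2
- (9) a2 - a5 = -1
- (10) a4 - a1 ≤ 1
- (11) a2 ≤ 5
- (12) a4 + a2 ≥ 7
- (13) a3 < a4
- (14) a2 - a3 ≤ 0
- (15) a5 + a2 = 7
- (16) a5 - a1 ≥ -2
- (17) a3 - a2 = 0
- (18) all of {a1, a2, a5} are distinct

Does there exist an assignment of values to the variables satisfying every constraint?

Constraints 5, 8, 10, 14, and 16 give a5 − a1 ≥ -2, a1 − a4 ≥ -1, a4 − a3 ≥ 2, a3 − a2 ≥ 0, a2 − a5 ≥ 2.
Adding all 5 inequalities: the left sides telescope to 0, and the right sides sum to (-2) + (-1) + 2 + 0 + 2 = 1. So 0 ≥ 1, which is false.

Unsatisfiable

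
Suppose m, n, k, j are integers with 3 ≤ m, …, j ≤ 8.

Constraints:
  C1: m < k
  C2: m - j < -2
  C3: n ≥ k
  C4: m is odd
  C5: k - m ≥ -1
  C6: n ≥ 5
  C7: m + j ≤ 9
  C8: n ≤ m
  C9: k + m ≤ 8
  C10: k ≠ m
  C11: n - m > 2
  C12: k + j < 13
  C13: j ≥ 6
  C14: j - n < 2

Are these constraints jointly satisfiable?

From constraints 6 and 8: m ≥ n ≥ 5. From constraint 13: j ≥ 6. Hence m + j ≥ 11. But constraint 7 requires m + j ≤ 9, and 9 < 11. Contradiction.

Unsatisfiable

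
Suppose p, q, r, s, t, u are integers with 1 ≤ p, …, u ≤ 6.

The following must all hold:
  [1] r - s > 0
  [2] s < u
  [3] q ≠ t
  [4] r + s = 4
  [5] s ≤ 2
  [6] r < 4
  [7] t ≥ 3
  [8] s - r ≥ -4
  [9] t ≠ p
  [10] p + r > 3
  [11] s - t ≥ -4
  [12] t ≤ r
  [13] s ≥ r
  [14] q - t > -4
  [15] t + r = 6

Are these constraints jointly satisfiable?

From constraints 7 and 12: r ≥ t and t ≥ 3, so r ≥ 3. From constraints 5 and 13: r ≤ s and s ≤ 2, so r ≤ 2. But 2 < 3, so no value of r works.

Unsatisfiable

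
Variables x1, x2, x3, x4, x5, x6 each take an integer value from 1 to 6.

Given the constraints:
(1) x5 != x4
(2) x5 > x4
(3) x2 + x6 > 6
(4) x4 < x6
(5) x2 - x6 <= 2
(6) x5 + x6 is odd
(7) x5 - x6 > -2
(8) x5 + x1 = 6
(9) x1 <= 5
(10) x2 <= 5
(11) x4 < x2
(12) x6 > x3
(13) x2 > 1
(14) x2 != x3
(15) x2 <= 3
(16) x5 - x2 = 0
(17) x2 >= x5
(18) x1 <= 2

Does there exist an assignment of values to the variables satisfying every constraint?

Unsatisfiable

From constraints 15 and 17: x5 ≤ x2 ≤ 3. From constraint 18: x1 ≤ 2. Hence x5 + x1 ≤ 5. But constraint 8 requires x5 + x1 = 6, and 6 > 5. Contradiction.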